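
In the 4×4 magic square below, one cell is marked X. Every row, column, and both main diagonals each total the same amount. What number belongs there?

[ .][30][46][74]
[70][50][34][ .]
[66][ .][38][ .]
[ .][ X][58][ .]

42

Column 3 is complete and sums to 176; that is the magic constant.
Using row 1: 30 + 46 + 74 + ? → (1,1) = 176 − 150 = 26.
Row 2: 70 + 50 + 34 + ? = 176, so (2,4) = 22.
Column 1 must total 176; the given cells sum to 162, so (4,1) = 14.
Main diagonal must total 176; the given cells sum to 114, so (4,4) = 62.
From anti-diagonal, 176 − (74 + 34 + 14) gives (3,2) = 54.
From row 3, 176 − (66 + 54 + 38) gives (3,4) = 18.
Using row 4: 14 + 58 + 62 + ? → (4,2) = 176 − 134 = 42.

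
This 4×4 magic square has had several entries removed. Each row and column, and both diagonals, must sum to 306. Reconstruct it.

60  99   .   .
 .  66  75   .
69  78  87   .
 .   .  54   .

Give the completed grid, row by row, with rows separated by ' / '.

60 99 90 57 / 81 66 75 84 / 69 78 87 72 / 96 63 54 93

Using row 3: 69 + 78 + 87 + ? → (3,4) = 306 − 234 = 72.
Column 2 must total 306; the given cells sum to 243, so (4,2) = 63.
Column 3: 75 + 87 + 54 + ? = 306, so (1,3) = 90.
From main diagonal, 306 − (60 + 66 + 87) gives (4,4) = 93.
From row 1, 306 − (60 + 99 + 90) gives (1,4) = 57.
The remaining cell in row 4 is (4,1) = 306 − 210 = 96.
Column 1 must total 306; the given cells sum to 225, so (2,1) = 81.
Using column 4: 57 + 72 + 93 + ? → (2,4) = 306 − 222 = 84.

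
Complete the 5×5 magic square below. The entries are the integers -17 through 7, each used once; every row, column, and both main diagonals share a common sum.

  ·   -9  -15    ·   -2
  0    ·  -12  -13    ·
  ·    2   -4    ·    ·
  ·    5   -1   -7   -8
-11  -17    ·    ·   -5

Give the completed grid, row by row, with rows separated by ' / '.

The entries are -17 through 7, which sum to -125, so each line sums to -125/5 = -25.
The remaining cell in row 4 is (4,1) = -25 − (-11) = -14.
Using column 2: -9 + 2 + 5 + (-17) + ? → (2,2) = -25 − (-19) = -6.
Column 3: -15 + (-12) + (-4) + (-1) + ? = -25, so (5,3) = 7.
Main diagonal needs -25; the known cells sum to -22, so (1,1) = -3.
The remaining cell in row 1 is (1,4) = -25 − (-29) = 4.
The remaining cell in row 2 is (2,5) = -25 − (-31) = 6.
From row 5, -25 − (-11 + (-17) + 7 + (-5)) gives (5,4) = 1.
Column 1 must total -25; the given cells sum to -28, so (3,1) = 3.
Using column 4: 4 + (-13) + (-7) + 1 + ? → (3,4) = -25 − (-15) = -10.
Using column 5: -2 + 6 + (-8) + (-5) + ? → (3,5) = -25 − (-9) = -16.

-3 -9 -15 4 -2 / 0 -6 -12 -13 6 / 3 2 -4 -10 -16 / -14 5 -1 -7 -8 / -11 -17 7 1 -5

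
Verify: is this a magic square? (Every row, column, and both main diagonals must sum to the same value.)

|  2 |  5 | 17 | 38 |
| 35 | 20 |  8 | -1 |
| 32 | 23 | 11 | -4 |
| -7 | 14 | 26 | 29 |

Row 1: 2 + 5 + 17 + 38 = 62.
Row 2: 35 + 20 + 8 + (-1) = 62.
Row 3: 32 + 23 + 11 + (-4) = 62.
Row 4: -7 + 14 + 26 + 29 = 62.
Column 1: 2 + 35 + 32 + (-7) = 62.
Column 2: 5 + 20 + 23 + 14 = 62.
Column 3: 17 + 8 + 11 + 26 = 62.
Column 4: 38 + (-1) + (-4) + 29 = 62.
Main diagonal: 2 + 20 + 11 + 29 = 62.
Anti-diagonal: 38 + 8 + 23 + (-7) = 62.
All lines sum to 62.

Yes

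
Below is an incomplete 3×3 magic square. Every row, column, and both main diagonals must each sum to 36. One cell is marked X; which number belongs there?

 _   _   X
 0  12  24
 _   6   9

The remaining cell in row 3 is (3,1) = 36 − 15 = 21.
Column 1: 0 + 21 + ? = 36, so (1,1) = 15.
The remaining cell in column 2 is (1,2) = 36 − 18 = 18.
Using column 3: 24 + 9 + ? → (1,3) = 36 − 33 = 3.

3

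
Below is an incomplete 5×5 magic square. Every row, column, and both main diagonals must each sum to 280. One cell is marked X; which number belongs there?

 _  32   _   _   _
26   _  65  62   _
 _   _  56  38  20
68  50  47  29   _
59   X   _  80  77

Row 4 must total 280; the given cells sum to 194, so (4,5) = 86.
From column 4, 280 − (62 + 38 + 29 + 80) gives (1,4) = 71.
From anti-diagonal, 280 − (62 + 56 + 50 + 59) gives (1,5) = 53.
The remaining cell in column 5 is (2,5) = 280 − 236 = 44.
Row 2 needs 280; the known cells sum to 197, so (2,2) = 83.
The remaining cell in main diagonal is (1,1) = 280 − 245 = 35.
From row 1, 280 − (35 + 32 + 71 + 53) gives (1,3) = 89.
The remaining cell in column 1 is (3,1) = 280 − 188 = 92.
Column 3 must total 280; the given cells sum to 257, so (5,3) = 23.
Row 3 must total 280; the given cells sum to 206, so (3,2) = 74.
Using row 5: 59 + 23 + 80 + 77 + ? → (5,2) = 280 − 239 = 41.

41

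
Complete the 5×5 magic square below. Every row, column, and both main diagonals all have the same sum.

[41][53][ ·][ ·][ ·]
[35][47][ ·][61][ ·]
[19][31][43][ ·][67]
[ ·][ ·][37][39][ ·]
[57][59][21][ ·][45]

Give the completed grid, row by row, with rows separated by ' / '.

Main diagonal is already complete: 41 + 47 + 43 + 39 + 45 = 215, so that is the magic constant.
The remaining cell in row 3 is (3,4) = 215 − 160 = 55.
Row 5 needs 215; the known cells sum to 182, so (5,4) = 33.
From column 1, 215 − (41 + 35 + 19 + 57) gives (4,1) = 63.
Using column 2: 53 + 47 + 31 + 59 + ? → (4,2) = 215 − 190 = 25.
Using column 4: 61 + 55 + 39 + 33 + ? → (1,4) = 215 − 188 = 27.
From anti-diagonal, 215 − (61 + 43 + 25 + 57) gives (1,5) = 29.
Row 1: 41 + 53 + 27 + 29 + ? = 215, so (1,3) = 65.
Row 4 must total 215; the given cells sum to 164, so (4,5) = 51.
From column 3, 215 − (65 + 43 + 37 + 21) gives (2,3) = 49.
From column 5, 215 − (29 + 67 + 51 + 45) gives (2,5) = 23.

41 53 65 27 29 / 35 47 49 61 23 / 19 31 43 55 67 / 63 25 37 39 51 / 57 59 21 33 45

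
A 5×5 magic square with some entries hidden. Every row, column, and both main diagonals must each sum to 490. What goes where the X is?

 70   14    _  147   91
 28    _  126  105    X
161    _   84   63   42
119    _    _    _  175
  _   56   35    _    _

49

From row 1, 490 − (70 + 14 + 147 + 91) gives (1,3) = 168.
Row 3 must total 490; the given cells sum to 350, so (3,2) = 140.
The remaining cell in column 1 is (5,1) = 490 − 378 = 112.
The remaining cell in column 3 is (4,3) = 490 − 413 = 77.
Anti-diagonal must total 490; the given cells sum to 392, so (4,2) = 98.
Row 4: 119 + 98 + 77 + 175 + ? = 490, so (4,4) = 21.
The remaining cell in column 2 is (2,2) = 490 − 308 = 182.
Using column 4: 147 + 105 + 63 + 21 + ? → (5,4) = 490 − 336 = 154.
The remaining cell in main diagonal is (5,5) = 490 − 357 = 133.
Using row 2: 28 + 182 + 126 + 105 + ? → (2,5) = 490 − 441 = 49.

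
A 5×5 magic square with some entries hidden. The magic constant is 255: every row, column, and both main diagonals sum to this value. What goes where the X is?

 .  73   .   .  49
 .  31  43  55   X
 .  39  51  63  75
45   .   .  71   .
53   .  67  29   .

Row 3 must total 255; the given cells sum to 228, so (3,1) = 27.
Column 4 needs 255; the known cells sum to 218, so (1,4) = 37.
Anti-diagonal: 49 + 55 + 51 + 53 + ? = 255, so (4,2) = 47.
The remaining cell in column 2 is (5,2) = 255 − 190 = 65.
Row 5 needs 255; the known cells sum to 214, so (5,5) = 41.
From main diagonal, 255 − (31 + 51 + 71 + 41) gives (1,1) = 61.
Row 1 needs 255; the known cells sum to 220, so (1,3) = 35.
The remaining cell in column 1 is (2,1) = 255 − 186 = 69.
From column 3, 255 − (35 + 43 + 51 + 67) gives (4,3) = 59.
The remaining cell in row 2 is (2,5) = 255 − 198 = 57.

57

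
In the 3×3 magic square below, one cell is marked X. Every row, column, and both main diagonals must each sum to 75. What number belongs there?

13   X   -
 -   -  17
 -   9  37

Using row 3: 9 + 37 + ? → (3,1) = 75 − 46 = 29.
The remaining cell in column 1 is (2,1) = 75 − 42 = 33.
Using column 3: 17 + 37 + ? → (1,3) = 75 − 54 = 21.
The remaining cell in main diagonal is (2,2) = 75 − 50 = 25.
The remaining cell in row 1 is (1,2) = 75 − 34 = 41.

41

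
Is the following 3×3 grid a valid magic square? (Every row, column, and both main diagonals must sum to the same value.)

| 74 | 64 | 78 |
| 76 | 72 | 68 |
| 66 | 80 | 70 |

Yes

Row 1: 74 + 64 + 78 = 216.
Row 2: 76 + 72 + 68 = 216.
Row 3: 66 + 80 + 70 = 216.
Column 1: 74 + 76 + 66 = 216.
Column 2: 64 + 72 + 80 = 216.
Column 3: 78 + 68 + 70 = 216.
Main diagonal: 74 + 72 + 70 = 216.
Anti-diagonal: 78 + 72 + 66 = 216.
All lines sum to 216.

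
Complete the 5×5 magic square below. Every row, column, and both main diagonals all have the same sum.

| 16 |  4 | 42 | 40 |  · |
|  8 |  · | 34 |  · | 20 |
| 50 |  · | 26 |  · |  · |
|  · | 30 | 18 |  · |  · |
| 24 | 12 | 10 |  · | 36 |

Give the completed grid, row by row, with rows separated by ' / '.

16 4 42 40 28 / 8 46 34 22 20 / 50 38 26 14 2 / 32 30 18 6 44 / 24 12 10 48 36

Column 3 is already complete: 42 + 34 + 26 + 18 + 10 = 130, so that is the magic constant.
Using row 1: 16 + 4 + 42 + 40 + ? → (1,5) = 130 − 102 = 28.
Row 5: 24 + 12 + 10 + 36 + ? = 130, so (5,4) = 48.
From column 1, 130 − (16 + 8 + 50 + 24) gives (4,1) = 32.
Using anti-diagonal: 28 + 26 + 30 + 24 + ? → (2,4) = 130 − 108 = 22.
Using row 2: 8 + 34 + 22 + 20 + ? → (2,2) = 130 − 84 = 46.
Column 2 must total 130; the given cells sum to 92, so (3,2) = 38.
Main diagonal: 16 + 46 + 26 + 36 + ? = 130, so (4,4) = 6.
Row 4 must total 130; the given cells sum to 86, so (4,5) = 44.
Column 4: 40 + 22 + 6 + 48 + ? = 130, so (3,4) = 14.
Column 5 must total 130; the given cells sum to 128, so (3,5) = 2.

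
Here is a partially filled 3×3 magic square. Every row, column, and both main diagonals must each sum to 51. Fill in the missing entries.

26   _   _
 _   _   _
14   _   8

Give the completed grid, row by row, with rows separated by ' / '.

From row 3, 51 − (14 + 8) gives (3,2) = 29.
Column 1: 26 + 14 + ? = 51, so (2,1) = 11.
From main diagonal, 51 − (26 + 8) gives (2,2) = 17.
Anti-diagonal needs 51; the known cells sum to 31, so (1,3) = 20.
Row 1 must total 51; the given cells sum to 46, so (1,2) = 5.
From row 2, 51 − (11 + 17) gives (2,3) = 23.

26 5 20 / 11 17 23 / 14 29 8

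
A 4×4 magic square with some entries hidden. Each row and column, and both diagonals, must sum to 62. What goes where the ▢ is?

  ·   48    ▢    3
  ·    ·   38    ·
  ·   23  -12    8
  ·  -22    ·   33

-17

Row 3 needs 62; the known cells sum to 19, so (3,1) = 43.
From column 2, 62 − (48 + 23 + (-22)) gives (2,2) = 13.
Column 4 needs 62; the known cells sum to 44, so (2,4) = 18.
Using main diagonal: 13 + (-12) + 33 + ? → (1,1) = 62 − 34 = 28.
The remaining cell in anti-diagonal is (4,1) = 62 − 64 = -2.
From row 1, 62 − (28 + 48 + 3) gives (1,3) = -17.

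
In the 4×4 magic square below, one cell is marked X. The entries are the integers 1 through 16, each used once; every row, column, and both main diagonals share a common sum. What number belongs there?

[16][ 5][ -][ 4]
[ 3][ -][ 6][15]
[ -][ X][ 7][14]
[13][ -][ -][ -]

11

The entries are 1 through 16, which sum to 136, so each line sums to 136/4 = 34.
Row 1: 16 + 5 + 4 + ? = 34, so (1,3) = 9.
Row 2: 3 + 6 + 15 + ? = 34, so (2,2) = 10.
From column 1, 34 − (16 + 3 + 13) gives (3,1) = 2.
Column 3 needs 34; the known cells sum to 22, so (4,3) = 12.
Column 4: 4 + 15 + 14 + ? = 34, so (4,4) = 1.
Anti-diagonal needs 34; the known cells sum to 23, so (3,2) = 11.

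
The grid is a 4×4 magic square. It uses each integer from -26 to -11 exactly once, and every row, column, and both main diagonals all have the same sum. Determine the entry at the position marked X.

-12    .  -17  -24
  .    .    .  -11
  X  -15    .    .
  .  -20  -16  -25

The entries are -26 through -11, which sum to -296, so each line sums to -296/4 = -74.
Row 1 needs -74; the known cells sum to -53, so (1,2) = -21.
Row 4 must total -74; the given cells sum to -61, so (4,1) = -13.
The remaining cell in column 2 is (2,2) = -74 − (-56) = -18.
From column 4, -74 − (-24 + (-11) + (-25)) gives (3,4) = -14.
Main diagonal must total -74; the given cells sum to -55, so (3,3) = -19.
The remaining cell in anti-diagonal is (2,3) = -74 − (-52) = -22.
From row 2, -74 − (-18 + (-22) + (-11)) gives (2,1) = -23.
From row 3, -74 − (-15 + (-19) + (-14)) gives (3,1) = -26.

-26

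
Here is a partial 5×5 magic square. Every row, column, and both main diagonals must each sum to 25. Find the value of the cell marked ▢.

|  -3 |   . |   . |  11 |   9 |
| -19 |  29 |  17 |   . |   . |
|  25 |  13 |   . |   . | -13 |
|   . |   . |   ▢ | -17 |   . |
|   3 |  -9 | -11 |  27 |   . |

Row 5 must total 25; the given cells sum to 10, so (5,5) = 15.
Column 1 must total 25; the given cells sum to 6, so (4,1) = 19.
Main diagonal needs 25; the known cells sum to 24, so (3,3) = 1.
Row 3: 25 + 13 + 1 + (-13) + ? = 25, so (3,4) = -1.
Column 4: 11 + (-1) + (-17) + 27 + ? = 25, so (2,4) = 5.
Anti-diagonal must total 25; the given cells sum to 18, so (4,2) = 7.
Row 2 must total 25; the given cells sum to 32, so (2,5) = -7.
Column 2: 29 + 13 + 7 + (-9) + ? = 25, so (1,2) = -15.
Column 5: 9 + (-7) + (-13) + 15 + ? = 25, so (4,5) = 21.
From row 1, 25 − (-3 + (-15) + 11 + 9) gives (1,3) = 23.
Row 4 needs 25; the known cells sum to 30, so (4,3) = -5.

-5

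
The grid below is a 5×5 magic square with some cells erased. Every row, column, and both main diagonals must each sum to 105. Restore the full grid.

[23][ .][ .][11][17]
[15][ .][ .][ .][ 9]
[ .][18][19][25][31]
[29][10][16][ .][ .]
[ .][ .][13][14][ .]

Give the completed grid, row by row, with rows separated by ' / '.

Row 3: 18 + 19 + 25 + 31 + ? = 105, so (3,1) = 12.
The remaining cell in column 1 is (5,1) = 105 − 79 = 26.
Using anti-diagonal: 17 + 19 + 10 + 26 + ? → (2,4) = 105 − 72 = 33.
Using column 4: 11 + 33 + 25 + 14 + ? → (4,4) = 105 − 83 = 22.
Using row 4: 29 + 10 + 16 + 22 + ? → (4,5) = 105 − 77 = 28.
Column 5: 17 + 9 + 31 + 28 + ? = 105, so (5,5) = 20.
From main diagonal, 105 − (23 + 19 + 22 + 20) gives (2,2) = 21.
Row 2: 15 + 21 + 33 + 9 + ? = 105, so (2,3) = 27.
Row 5 must total 105; the given cells sum to 73, so (5,2) = 32.
Column 2 needs 105; the known cells sum to 81, so (1,2) = 24.
Column 3: 27 + 19 + 16 + 13 + ? = 105, so (1,3) = 30.

23 24 30 11 17 / 15 21 27 33 9 / 12 18 19 25 31 / 29 10 16 22 28 / 26 32 13 14 20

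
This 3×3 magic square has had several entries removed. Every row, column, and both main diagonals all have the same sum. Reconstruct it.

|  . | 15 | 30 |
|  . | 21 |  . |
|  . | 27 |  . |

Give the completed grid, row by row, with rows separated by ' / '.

18 15 30 / 33 21 9 / 12 27 24

Column 2 is already complete: 15 + 21 + 27 = 63, so that is the magic constant.
Row 1 must total 63; the given cells sum to 45, so (1,1) = 18.
Using main diagonal: 18 + 21 + ? → (3,3) = 63 − 39 = 24.
Anti-diagonal: 30 + 21 + ? = 63, so (3,1) = 12.
Column 1 must total 63; the given cells sum to 30, so (2,1) = 33.
Column 3 needs 63; the known cells sum to 54, so (2,3) = 9.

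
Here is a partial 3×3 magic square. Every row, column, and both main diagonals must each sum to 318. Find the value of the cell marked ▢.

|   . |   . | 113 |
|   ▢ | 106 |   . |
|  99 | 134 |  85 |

92

Column 2: 106 + 134 + ? = 318, so (1,2) = 78.
The remaining cell in column 3 is (2,3) = 318 − 198 = 120.
Main diagonal: 106 + 85 + ? = 318, so (1,1) = 127.
Row 2 must total 318; the given cells sum to 226, so (2,1) = 92.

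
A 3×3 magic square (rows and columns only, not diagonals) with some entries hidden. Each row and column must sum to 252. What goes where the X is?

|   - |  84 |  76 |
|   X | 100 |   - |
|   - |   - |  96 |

Row 1: 84 + 76 + ? = 252, so (1,1) = 92.
From column 2, 252 − (84 + 100) gives (3,2) = 68.
Column 3 needs 252; the known cells sum to 172, so (2,3) = 80.
From row 2, 252 − (100 + 80) gives (2,1) = 72.

72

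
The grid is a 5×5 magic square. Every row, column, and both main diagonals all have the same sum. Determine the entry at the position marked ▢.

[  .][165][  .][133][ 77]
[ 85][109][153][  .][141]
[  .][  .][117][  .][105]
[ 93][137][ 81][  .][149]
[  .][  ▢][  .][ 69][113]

Column 5 is complete and sums to 585; that is the magic constant.
Using row 2: 85 + 109 + 153 + 141 + ? → (2,4) = 585 − 488 = 97.
Using row 4: 93 + 137 + 81 + 149 + ? → (4,4) = 585 − 460 = 125.
Column 4 needs 585; the known cells sum to 424, so (3,4) = 161.
Main diagonal must total 585; the given cells sum to 464, so (1,1) = 121.
Using anti-diagonal: 77 + 97 + 117 + 137 + ? → (5,1) = 585 − 428 = 157.
Row 1 must total 585; the given cells sum to 496, so (1,3) = 89.
The remaining cell in column 1 is (3,1) = 585 − 456 = 129.
Using column 3: 89 + 153 + 117 + 81 + ? → (5,3) = 585 − 440 = 145.
Row 3: 129 + 117 + 161 + 105 + ? = 585, so (3,2) = 73.
Row 5 needs 585; the known cells sum to 484, so (5,2) = 101.

101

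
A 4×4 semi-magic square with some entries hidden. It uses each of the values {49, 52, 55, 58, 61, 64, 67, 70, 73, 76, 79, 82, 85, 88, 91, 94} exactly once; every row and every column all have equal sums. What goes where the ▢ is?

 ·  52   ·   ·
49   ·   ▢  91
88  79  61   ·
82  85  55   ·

The 16 entries sum to 1144, so each line sums to 1144/4 = 286.
Row 3: 88 + 79 + 61 + ? = 286, so (3,4) = 58.
Row 4: 82 + 85 + 55 + ? = 286, so (4,4) = 64.
Column 1: 49 + 88 + 82 + ? = 286, so (1,1) = 67.
From column 2, 286 − (52 + 79 + 85) gives (2,2) = 70.
Column 4 must total 286; the given cells sum to 213, so (1,4) = 73.
Row 1 needs 286; the known cells sum to 192, so (1,3) = 94.
Row 2: 49 + 70 + 91 + ? = 286, so (2,3) = 76.

76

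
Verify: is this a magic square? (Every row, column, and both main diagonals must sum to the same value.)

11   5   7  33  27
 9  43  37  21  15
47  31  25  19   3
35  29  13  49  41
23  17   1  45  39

Row 1: 11 + 5 + 7 + 33 + 27 = 83.
Row 2: 9 + 43 + 37 + 21 + 15 = 125.
Row 3: 47 + 31 + 25 + 19 + 3 = 125.
Row 4: 35 + 29 + 13 + 49 + 41 = 167.
Row 5: 23 + 17 + 1 + 45 + 39 = 125.
Column 1: 11 + 9 + 47 + 35 + 23 = 125.
Column 2: 5 + 43 + 31 + 29 + 17 = 125.
Column 3: 7 + 37 + 25 + 13 + 1 = 83.
Column 4: 33 + 21 + 19 + 49 + 45 = 167.
Column 5: 27 + 15 + 3 + 41 + 39 = 125.
Main diagonal: 11 + 43 + 25 + 49 + 39 = 167.
Anti-diagonal: 27 + 21 + 25 + 29 + 23 = 125.

No — column 3 sums to 83 but column 2 sums to 125.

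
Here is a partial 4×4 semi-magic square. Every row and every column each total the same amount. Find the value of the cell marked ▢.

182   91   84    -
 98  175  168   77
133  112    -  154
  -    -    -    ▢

Row 2 is complete and sums to 518; that is the magic constant.
The remaining cell in row 1 is (1,4) = 518 − 357 = 161.
Using row 3: 133 + 112 + 154 + ? → (3,3) = 518 − 399 = 119.
Column 1 needs 518; the known cells sum to 413, so (4,1) = 105.
From column 2, 518 − (91 + 175 + 112) gives (4,2) = 140.
From column 3, 518 − (84 + 168 + 119) gives (4,3) = 147.
Using column 4: 161 + 77 + 154 + ? → (4,4) = 518 − 392 = 126.

126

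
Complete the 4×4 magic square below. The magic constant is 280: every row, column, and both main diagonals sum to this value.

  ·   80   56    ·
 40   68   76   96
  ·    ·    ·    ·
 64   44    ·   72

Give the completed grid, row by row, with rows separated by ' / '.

92 80 56 52 / 40 68 76 96 / 84 88 48 60 / 64 44 100 72

The remaining cell in row 4 is (4,3) = 280 − 180 = 100.
Column 2 needs 280; the known cells sum to 192, so (3,2) = 88.
Column 3 needs 280; the known cells sum to 232, so (3,3) = 48.
Main diagonal: 68 + 48 + 72 + ? = 280, so (1,1) = 92.
From anti-diagonal, 280 − (76 + 88 + 64) gives (1,4) = 52.
The remaining cell in column 1 is (3,1) = 280 − 196 = 84.
Column 4 needs 280; the known cells sum to 220, so (3,4) = 60.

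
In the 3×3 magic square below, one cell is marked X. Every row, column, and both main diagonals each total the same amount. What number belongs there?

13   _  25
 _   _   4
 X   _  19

Column 3 is complete and sums to 48; that is the magic constant.
Row 1: 13 + 25 + ? = 48, so (1,2) = 10.
Using main diagonal: 13 + 19 + ? → (2,2) = 48 − 32 = 16.
Anti-diagonal needs 48; the known cells sum to 41, so (3,1) = 7.

7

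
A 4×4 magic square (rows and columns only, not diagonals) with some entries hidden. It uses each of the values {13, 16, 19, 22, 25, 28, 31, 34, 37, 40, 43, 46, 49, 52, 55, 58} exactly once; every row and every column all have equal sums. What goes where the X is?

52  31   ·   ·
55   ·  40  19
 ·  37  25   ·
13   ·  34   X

The 16 entries sum to 568, so each line sums to 568/4 = 142.
Row 2 must total 142; the given cells sum to 114, so (2,2) = 28.
The remaining cell in column 1 is (3,1) = 142 − 120 = 22.
Column 2: 31 + 28 + 37 + ? = 142, so (4,2) = 46.
From column 3, 142 − (40 + 25 + 34) gives (1,3) = 43.
Row 1: 52 + 31 + 43 + ? = 142, so (1,4) = 16.
The remaining cell in row 3 is (3,4) = 142 − 84 = 58.
Row 4 needs 142; the known cells sum to 93, so (4,4) = 49.

49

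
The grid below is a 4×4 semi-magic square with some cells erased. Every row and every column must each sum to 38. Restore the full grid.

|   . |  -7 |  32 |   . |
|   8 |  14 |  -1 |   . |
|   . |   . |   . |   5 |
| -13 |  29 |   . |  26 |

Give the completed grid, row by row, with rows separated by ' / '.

Using row 2: 8 + 14 + (-1) + ? → (2,4) = 38 − 21 = 17.
Row 4 must total 38; the given cells sum to 42, so (4,3) = -4.
Column 2: -7 + 14 + 29 + ? = 38, so (3,2) = 2.
Column 3: 32 + (-1) + (-4) + ? = 38, so (3,3) = 11.
Using column 4: 17 + 5 + 26 + ? → (1,4) = 38 − 48 = -10.
From row 1, 38 − (-7 + 32 + (-10)) gives (1,1) = 23.
From row 3, 38 − (2 + 11 + 5) gives (3,1) = 20.

23 -7 32 -10 / 8 14 -1 17 / 20 2 11 5 / -13 29 -4 26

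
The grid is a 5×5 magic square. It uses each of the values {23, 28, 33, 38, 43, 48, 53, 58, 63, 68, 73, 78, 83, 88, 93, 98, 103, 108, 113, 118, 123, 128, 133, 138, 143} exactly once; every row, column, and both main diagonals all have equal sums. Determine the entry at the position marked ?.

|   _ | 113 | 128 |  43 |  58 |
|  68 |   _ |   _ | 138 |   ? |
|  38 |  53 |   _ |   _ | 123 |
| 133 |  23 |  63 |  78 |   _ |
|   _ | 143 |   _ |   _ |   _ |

28

The 25 entries sum to 2075, so each line sums to 2075/5 = 415.
Row 1 needs 415; the known cells sum to 342, so (1,1) = 73.
Row 4: 133 + 23 + 63 + 78 + ? = 415, so (4,5) = 118.
From column 1, 415 − (73 + 68 + 38 + 133) gives (5,1) = 103.
From column 2, 415 − (113 + 53 + 23 + 143) gives (2,2) = 83.
Using anti-diagonal: 58 + 138 + 23 + 103 + ? → (3,3) = 415 − 322 = 93.
The remaining cell in row 3 is (3,4) = 415 − 307 = 108.
From column 4, 415 − (43 + 138 + 108 + 78) gives (5,4) = 48.
From main diagonal, 415 − (73 + 83 + 93 + 78) gives (5,5) = 88.
The remaining cell in row 5 is (5,3) = 415 − 382 = 33.
The remaining cell in column 3 is (2,3) = 415 − 317 = 98.
Using column 5: 58 + 123 + 118 + 88 + ? → (2,5) = 415 − 387 = 28.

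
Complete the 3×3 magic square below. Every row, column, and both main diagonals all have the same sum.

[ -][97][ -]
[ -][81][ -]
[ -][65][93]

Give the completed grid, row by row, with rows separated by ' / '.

69 97 77 / 89 81 73 / 85 65 93

Column 2 is already complete: 97 + 81 + 65 = 243, so that is the magic constant.
Using row 3: 65 + 93 + ? → (3,1) = 243 − 158 = 85.
The remaining cell in main diagonal is (1,1) = 243 − 174 = 69.
The remaining cell in anti-diagonal is (1,3) = 243 − 166 = 77.
Column 1 needs 243; the known cells sum to 154, so (2,1) = 89.
From column 3, 243 − (77 + 93) gives (2,3) = 73.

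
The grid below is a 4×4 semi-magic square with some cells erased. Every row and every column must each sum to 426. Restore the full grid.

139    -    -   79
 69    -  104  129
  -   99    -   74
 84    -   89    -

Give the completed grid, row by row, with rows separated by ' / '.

From row 2, 426 − (69 + 104 + 129) gives (2,2) = 124.
Column 1 must total 426; the given cells sum to 292, so (3,1) = 134.
Column 4: 79 + 129 + 74 + ? = 426, so (4,4) = 144.
From row 3, 426 − (134 + 99 + 74) gives (3,3) = 119.
Row 4 needs 426; the known cells sum to 317, so (4,2) = 109.
The remaining cell in column 2 is (1,2) = 426 − 332 = 94.
Column 3 must total 426; the given cells sum to 312, so (1,3) = 114.

139 94 114 79 / 69 124 104 129 / 134 99 119 74 / 84 109 89 144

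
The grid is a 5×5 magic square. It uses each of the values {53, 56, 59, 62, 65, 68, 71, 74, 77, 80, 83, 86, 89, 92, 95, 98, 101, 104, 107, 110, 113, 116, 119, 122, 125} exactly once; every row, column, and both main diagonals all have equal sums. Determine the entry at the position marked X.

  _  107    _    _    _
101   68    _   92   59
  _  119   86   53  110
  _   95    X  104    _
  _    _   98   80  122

62

The 25 entries sum to 2225, so each line sums to 2225/5 = 445.
From row 2, 445 − (101 + 68 + 92 + 59) gives (2,3) = 125.
Row 3: 119 + 86 + 53 + 110 + ? = 445, so (3,1) = 77.
Column 2 needs 445; the known cells sum to 389, so (5,2) = 56.
The remaining cell in column 4 is (1,4) = 445 − 329 = 116.
Main diagonal: 68 + 86 + 104 + 122 + ? = 445, so (1,1) = 65.
The remaining cell in row 5 is (5,1) = 445 − 356 = 89.
Using column 1: 65 + 101 + 77 + 89 + ? → (4,1) = 445 − 332 = 113.
Anti-diagonal: 92 + 86 + 95 + 89 + ? = 445, so (1,5) = 83.
Row 1: 65 + 107 + 116 + 83 + ? = 445, so (1,3) = 74.
Column 3 needs 445; the known cells sum to 383, so (4,3) = 62.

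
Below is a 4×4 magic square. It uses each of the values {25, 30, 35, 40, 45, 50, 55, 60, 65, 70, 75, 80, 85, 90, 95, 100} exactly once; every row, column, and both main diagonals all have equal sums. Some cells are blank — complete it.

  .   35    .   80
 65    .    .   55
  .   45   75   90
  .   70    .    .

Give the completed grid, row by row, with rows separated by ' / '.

The 16 entries sum to 1000, so each line sums to 1000/4 = 250.
The remaining cell in row 3 is (3,1) = 250 − 210 = 40.
Column 2 needs 250; the known cells sum to 150, so (2,2) = 100.
The remaining cell in column 4 is (4,4) = 250 − 225 = 25.
Main diagonal needs 250; the known cells sum to 200, so (1,1) = 50.
Row 1: 50 + 35 + 80 + ? = 250, so (1,3) = 85.
From row 2, 250 − (65 + 100 + 55) gives (2,3) = 30.
The remaining cell in column 1 is (4,1) = 250 − 155 = 95.
Column 3: 85 + 30 + 75 + ? = 250, so (4,3) = 60.

50 35 85 80 / 65 100 30 55 / 40 45 75 90 / 95 70 60 25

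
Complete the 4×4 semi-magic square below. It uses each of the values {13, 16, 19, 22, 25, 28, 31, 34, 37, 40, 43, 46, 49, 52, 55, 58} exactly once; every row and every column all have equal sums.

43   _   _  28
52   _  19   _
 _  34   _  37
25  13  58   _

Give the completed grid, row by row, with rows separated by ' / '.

The 16 entries sum to 568, so each line sums to 568/4 = 142.
Using row 4: 25 + 13 + 58 + ? → (4,4) = 142 − 96 = 46.
The remaining cell in column 1 is (3,1) = 142 − 120 = 22.
Column 4 needs 142; the known cells sum to 111, so (2,4) = 31.
Row 2 needs 142; the known cells sum to 102, so (2,2) = 40.
Using row 3: 22 + 34 + 37 + ? → (3,3) = 142 − 93 = 49.
Column 2 must total 142; the given cells sum to 87, so (1,2) = 55.
Using column 3: 19 + 49 + 58 + ? → (1,3) = 142 − 126 = 16.

43 55 16 28 / 52 40 19 31 / 22 34 49 37 / 25 13 58 46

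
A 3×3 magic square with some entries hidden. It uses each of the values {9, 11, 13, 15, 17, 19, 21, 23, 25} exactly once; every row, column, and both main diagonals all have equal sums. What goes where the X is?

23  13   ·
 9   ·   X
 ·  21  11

The 9 entries sum to 153, so each line sums to 153/3 = 51.
Row 1 must total 51; the given cells sum to 36, so (1,3) = 15.
From row 3, 51 − (21 + 11) gives (3,1) = 19.
The remaining cell in column 2 is (2,2) = 51 − 34 = 17.
Using column 3: 15 + 11 + ? → (2,3) = 51 − 26 = 25.

25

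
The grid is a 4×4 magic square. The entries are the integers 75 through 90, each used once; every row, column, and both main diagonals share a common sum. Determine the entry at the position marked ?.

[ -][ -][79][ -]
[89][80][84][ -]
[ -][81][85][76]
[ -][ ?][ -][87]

86

The entries are 75 through 90, which sum to 1320, so each line sums to 1320/4 = 330.
From row 2, 330 − (89 + 80 + 84) gives (2,4) = 77.
Using row 3: 81 + 85 + 76 + ? → (3,1) = 330 − 242 = 88.
The remaining cell in column 3 is (4,3) = 330 − 248 = 82.
Column 4 must total 330; the given cells sum to 240, so (1,4) = 90.
Main diagonal: 80 + 85 + 87 + ? = 330, so (1,1) = 78.
From anti-diagonal, 330 − (90 + 84 + 81) gives (4,1) = 75.
Row 1 must total 330; the given cells sum to 247, so (1,2) = 83.
Row 4 needs 330; the known cells sum to 244, so (4,2) = 86.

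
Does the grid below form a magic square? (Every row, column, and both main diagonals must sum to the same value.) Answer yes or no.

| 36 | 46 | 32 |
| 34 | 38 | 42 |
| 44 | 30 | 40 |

Row 1: 36 + 46 + 32 = 114.
Row 2: 34 + 38 + 42 = 114.
Row 3: 44 + 30 + 40 = 114.
Column 1: 36 + 34 + 44 = 114.
Column 2: 46 + 38 + 30 = 114.
Column 3: 32 + 42 + 40 = 114.
Main diagonal: 36 + 38 + 40 = 114.
Anti-diagonal: 32 + 38 + 44 = 114.
All lines sum to 114.

Yes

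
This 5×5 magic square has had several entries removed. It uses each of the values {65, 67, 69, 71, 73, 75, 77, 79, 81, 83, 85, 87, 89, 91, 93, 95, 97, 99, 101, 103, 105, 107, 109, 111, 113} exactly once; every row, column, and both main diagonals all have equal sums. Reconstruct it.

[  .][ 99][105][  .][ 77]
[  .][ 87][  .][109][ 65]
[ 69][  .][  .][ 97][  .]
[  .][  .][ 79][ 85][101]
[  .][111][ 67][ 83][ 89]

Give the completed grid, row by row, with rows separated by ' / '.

93 99 105 71 77 / 81 87 103 109 65 / 69 75 91 97 113 / 107 73 79 85 101 / 95 111 67 83 89

The 25 entries sum to 2225, so each line sums to 2225/5 = 445.
Row 5 must total 445; the given cells sum to 350, so (5,1) = 95.
Column 4 must total 445; the given cells sum to 374, so (1,4) = 71.
The remaining cell in column 5 is (3,5) = 445 − 332 = 113.
From row 1, 445 − (99 + 105 + 71 + 77) gives (1,1) = 93.
Using main diagonal: 93 + 87 + 85 + 89 + ? → (3,3) = 445 − 354 = 91.
Anti-diagonal: 77 + 109 + 91 + 95 + ? = 445, so (4,2) = 73.
Row 3 needs 445; the known cells sum to 370, so (3,2) = 75.
Row 4 must total 445; the given cells sum to 338, so (4,1) = 107.
From column 1, 445 − (93 + 69 + 107 + 95) gives (2,1) = 81.
Using column 3: 105 + 91 + 79 + 67 + ? → (2,3) = 445 − 342 = 103.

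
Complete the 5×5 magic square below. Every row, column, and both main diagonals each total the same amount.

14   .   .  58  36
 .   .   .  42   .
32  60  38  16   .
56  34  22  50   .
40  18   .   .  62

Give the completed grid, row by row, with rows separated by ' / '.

Anti-diagonal is already complete: 36 + 42 + 38 + 34 + 40 = 190, so that is the magic constant.
Using row 3: 32 + 60 + 38 + 16 + ? → (3,5) = 190 − 146 = 44.
Row 4 must total 190; the given cells sum to 162, so (4,5) = 28.
Using column 1: 14 + 32 + 56 + 40 + ? → (2,1) = 190 − 142 = 48.
Column 4: 58 + 42 + 16 + 50 + ? = 190, so (5,4) = 24.
Using column 5: 36 + 44 + 28 + 62 + ? → (2,5) = 190 − 170 = 20.
Main diagonal: 14 + 38 + 50 + 62 + ? = 190, so (2,2) = 26.
Row 2 must total 190; the given cells sum to 136, so (2,3) = 54.
Row 5: 40 + 18 + 24 + 62 + ? = 190, so (5,3) = 46.
Column 2 must total 190; the given cells sum to 138, so (1,2) = 52.
Using column 3: 54 + 38 + 22 + 46 + ? → (1,3) = 190 − 160 = 30.

14 52 30 58 36 / 48 26 54 42 20 / 32 60 38 16 44 / 56 34 22 50 28 / 40 18 46 24 62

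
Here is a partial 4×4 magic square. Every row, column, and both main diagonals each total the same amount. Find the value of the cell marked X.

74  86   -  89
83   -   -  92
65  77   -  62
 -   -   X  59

95

Column 4 is complete and sums to 302; that is the magic constant.
Row 1 needs 302; the known cells sum to 249, so (1,3) = 53.
The remaining cell in row 3 is (3,3) = 302 − 204 = 98.
Column 1 needs 302; the known cells sum to 222, so (4,1) = 80.
The remaining cell in main diagonal is (2,2) = 302 − 231 = 71.
From anti-diagonal, 302 − (89 + 77 + 80) gives (2,3) = 56.
Column 2: 86 + 71 + 77 + ? = 302, so (4,2) = 68.
Column 3: 53 + 56 + 98 + ? = 302, so (4,3) = 95.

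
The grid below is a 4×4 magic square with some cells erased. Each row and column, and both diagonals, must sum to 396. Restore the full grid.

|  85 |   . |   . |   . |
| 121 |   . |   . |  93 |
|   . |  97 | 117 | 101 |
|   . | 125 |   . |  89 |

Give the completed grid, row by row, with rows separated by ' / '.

Row 3 needs 396; the known cells sum to 315, so (3,1) = 81.
Column 1 must total 396; the given cells sum to 287, so (4,1) = 109.
Column 4 must total 396; the given cells sum to 283, so (1,4) = 113.
Main diagonal must total 396; the given cells sum to 291, so (2,2) = 105.
Anti-diagonal needs 396; the known cells sum to 319, so (2,3) = 77.
Row 4: 109 + 125 + 89 + ? = 396, so (4,3) = 73.
The remaining cell in column 2 is (1,2) = 396 − 327 = 69.
The remaining cell in column 3 is (1,3) = 396 − 267 = 129.

85 69 129 113 / 121 105 77 93 / 81 97 117 101 / 109 125 73 89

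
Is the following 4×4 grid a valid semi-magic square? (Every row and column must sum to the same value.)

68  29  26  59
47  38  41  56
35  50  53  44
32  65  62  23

Row 1: 68 + 29 + 26 + 59 = 182.
Row 2: 47 + 38 + 41 + 56 = 182.
Row 3: 35 + 50 + 53 + 44 = 182.
Row 4: 32 + 65 + 62 + 23 = 182.
Column 1: 68 + 47 + 35 + 32 = 182.
Column 2: 29 + 38 + 50 + 65 = 182.
Column 3: 26 + 41 + 53 + 62 = 182.
Column 4: 59 + 56 + 44 + 23 = 182.
All lines sum to 182.

Yes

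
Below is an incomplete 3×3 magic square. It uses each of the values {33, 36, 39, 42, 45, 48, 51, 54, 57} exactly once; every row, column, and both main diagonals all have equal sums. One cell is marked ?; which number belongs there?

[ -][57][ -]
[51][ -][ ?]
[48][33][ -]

The 9 entries sum to 405, so each line sums to 405/3 = 135.
Row 3 must total 135; the given cells sum to 81, so (3,3) = 54.
Column 1: 51 + 48 + ? = 135, so (1,1) = 36.
The remaining cell in column 2 is (2,2) = 135 − 90 = 45.
Using anti-diagonal: 45 + 48 + ? → (1,3) = 135 − 93 = 42.
Row 2: 51 + 45 + ? = 135, so (2,3) = 39.

39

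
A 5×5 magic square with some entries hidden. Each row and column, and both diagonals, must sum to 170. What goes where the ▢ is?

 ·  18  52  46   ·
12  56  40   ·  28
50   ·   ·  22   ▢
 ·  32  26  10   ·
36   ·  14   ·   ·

16

The remaining cell in row 2 is (2,4) = 170 − 136 = 34.
From column 3, 170 − (52 + 40 + 26 + 14) gives (3,3) = 38.
Using column 4: 46 + 34 + 22 + 10 + ? → (5,4) = 170 − 112 = 58.
Anti-diagonal needs 170; the known cells sum to 140, so (1,5) = 30.
The remaining cell in row 1 is (1,1) = 170 − 146 = 24.
From column 1, 170 − (24 + 12 + 50 + 36) gives (4,1) = 48.
Using main diagonal: 24 + 56 + 38 + 10 + ? → (5,5) = 170 − 128 = 42.
From row 4, 170 − (48 + 32 + 26 + 10) gives (4,5) = 54.
Row 5 needs 170; the known cells sum to 150, so (5,2) = 20.
Column 2 needs 170; the known cells sum to 126, so (3,2) = 44.
Column 5: 30 + 28 + 54 + 42 + ? = 170, so (3,5) = 16.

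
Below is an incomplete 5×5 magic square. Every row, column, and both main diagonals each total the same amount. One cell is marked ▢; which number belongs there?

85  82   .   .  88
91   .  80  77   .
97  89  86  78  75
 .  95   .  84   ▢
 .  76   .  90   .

Row 3 is complete and sums to 425; that is the magic constant.
Column 2: 82 + 89 + 95 + 76 + ? = 425, so (2,2) = 83.
Column 4 needs 425; the known cells sum to 329, so (1,4) = 96.
Main diagonal must total 425; the given cells sum to 338, so (5,5) = 87.
Anti-diagonal needs 425; the known cells sum to 346, so (5,1) = 79.
The remaining cell in row 1 is (1,3) = 425 − 351 = 74.
From row 2, 425 − (91 + 83 + 80 + 77) gives (2,5) = 94.
Row 5 needs 425; the known cells sum to 332, so (5,3) = 93.
Column 1 must total 425; the given cells sum to 352, so (4,1) = 73.
From column 3, 425 − (74 + 80 + 86 + 93) gives (4,3) = 92.
From column 5, 425 − (88 + 94 + 75 + 87) gives (4,5) = 81.

81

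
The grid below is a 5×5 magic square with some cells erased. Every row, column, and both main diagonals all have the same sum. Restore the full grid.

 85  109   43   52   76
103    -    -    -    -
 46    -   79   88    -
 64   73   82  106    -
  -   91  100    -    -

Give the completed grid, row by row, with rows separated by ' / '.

Row 1 is already complete: 85 + 109 + 43 + 52 + 76 = 365, so that is the magic constant.
The remaining cell in row 4 is (4,5) = 365 − 325 = 40.
Using column 1: 85 + 103 + 46 + 64 + ? → (5,1) = 365 − 298 = 67.
Column 3 must total 365; the given cells sum to 304, so (2,3) = 61.
From anti-diagonal, 365 − (76 + 79 + 73 + 67) gives (2,4) = 70.
Using column 4: 52 + 70 + 88 + 106 + ? → (5,4) = 365 − 316 = 49.
Row 5: 67 + 91 + 100 + 49 + ? = 365, so (5,5) = 58.
From main diagonal, 365 − (85 + 79 + 106 + 58) gives (2,2) = 37.
Row 2: 103 + 37 + 61 + 70 + ? = 365, so (2,5) = 94.
Column 2 needs 365; the known cells sum to 310, so (3,2) = 55.
Column 5 must total 365; the given cells sum to 268, so (3,5) = 97.

85 109 43 52 76 / 103 37 61 70 94 / 46 55 79 88 97 / 64 73 82 106 40 / 67 91 100 49 58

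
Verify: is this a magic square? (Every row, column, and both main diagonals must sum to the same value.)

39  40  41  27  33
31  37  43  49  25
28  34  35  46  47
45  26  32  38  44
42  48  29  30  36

Row 1: 39 + 40 + 41 + 27 + 33 = 180.
Row 2: 31 + 37 + 43 + 49 + 25 = 185.
Row 3: 28 + 34 + 35 + 46 + 47 = 190.
Row 4: 45 + 26 + 32 + 38 + 44 = 185.
Row 5: 42 + 48 + 29 + 30 + 36 = 185.
Column 1: 39 + 31 + 28 + 45 + 42 = 185.
Column 2: 40 + 37 + 34 + 26 + 48 = 185.
Column 3: 41 + 43 + 35 + 32 + 29 = 180.
Column 4: 27 + 49 + 46 + 38 + 30 = 190.
Column 5: 33 + 25 + 47 + 44 + 36 = 185.
Main diagonal: 39 + 37 + 35 + 38 + 36 = 185.
Anti-diagonal: 33 + 49 + 35 + 26 + 42 = 185.

No — row 3 sums to 190 but anti-diagonal sums to 185.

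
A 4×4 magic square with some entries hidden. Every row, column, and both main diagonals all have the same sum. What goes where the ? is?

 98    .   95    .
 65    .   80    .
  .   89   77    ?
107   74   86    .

Column 3 is complete and sums to 338; that is the magic constant.
Row 4: 107 + 74 + 86 + ? = 338, so (4,4) = 71.
Using column 1: 98 + 65 + 107 + ? → (3,1) = 338 − 270 = 68.
Main diagonal: 98 + 77 + 71 + ? = 338, so (2,2) = 92.
From anti-diagonal, 338 − (80 + 89 + 107) gives (1,4) = 62.
From row 1, 338 − (98 + 95 + 62) gives (1,2) = 83.
Using row 2: 65 + 92 + 80 + ? → (2,4) = 338 − 237 = 101.
Using row 3: 68 + 89 + 77 + ? → (3,4) = 338 − 234 = 104.

104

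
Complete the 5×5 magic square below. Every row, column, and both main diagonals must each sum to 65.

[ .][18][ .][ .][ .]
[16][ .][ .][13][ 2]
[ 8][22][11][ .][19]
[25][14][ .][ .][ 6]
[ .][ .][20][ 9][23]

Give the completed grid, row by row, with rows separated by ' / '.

4 18 7 21 15 / 16 10 24 13 2 / 8 22 11 5 19 / 25 14 3 17 6 / 12 1 20 9 23

The remaining cell in row 3 is (3,4) = 65 − 60 = 5.
Column 5: 2 + 19 + 6 + 23 + ? = 65, so (1,5) = 15.
Using anti-diagonal: 15 + 13 + 11 + 14 + ? → (5,1) = 65 − 53 = 12.
Row 5 must total 65; the given cells sum to 64, so (5,2) = 1.
Column 1: 16 + 8 + 25 + 12 + ? = 65, so (1,1) = 4.
From column 2, 65 − (18 + 22 + 14 + 1) gives (2,2) = 10.
Main diagonal: 4 + 10 + 11 + 23 + ? = 65, so (4,4) = 17.
Using row 2: 16 + 10 + 13 + 2 + ? → (2,3) = 65 − 41 = 24.
Row 4 must total 65; the given cells sum to 62, so (4,3) = 3.
From column 3, 65 − (24 + 11 + 3 + 20) gives (1,3) = 7.
The remaining cell in column 4 is (1,4) = 65 − 44 = 21.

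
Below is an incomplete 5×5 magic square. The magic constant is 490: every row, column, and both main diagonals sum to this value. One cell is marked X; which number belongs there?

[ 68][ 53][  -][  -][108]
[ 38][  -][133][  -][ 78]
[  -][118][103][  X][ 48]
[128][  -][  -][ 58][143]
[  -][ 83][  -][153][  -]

63

Column 5 must total 490; the given cells sum to 377, so (5,5) = 113.
Main diagonal must total 490; the given cells sum to 342, so (2,2) = 148.
The remaining cell in row 2 is (2,4) = 490 − 397 = 93.
From column 2, 490 − (53 + 148 + 118 + 83) gives (4,2) = 88.
From anti-diagonal, 490 − (108 + 93 + 103 + 88) gives (5,1) = 98.
From row 4, 490 − (128 + 88 + 58 + 143) gives (4,3) = 73.
Row 5 must total 490; the given cells sum to 447, so (5,3) = 43.
Column 1 needs 490; the known cells sum to 332, so (3,1) = 158.
From column 3, 490 − (133 + 103 + 73 + 43) gives (1,3) = 138.
Row 1 needs 490; the known cells sum to 367, so (1,4) = 123.
Row 3 needs 490; the known cells sum to 427, so (3,4) = 63.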